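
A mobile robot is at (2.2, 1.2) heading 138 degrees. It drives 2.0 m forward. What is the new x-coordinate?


x_new = x0 + d*cos(theta)
= 2.2 + 2.0*cos(138)
= 2.2 + -1.4863
= 0.7137


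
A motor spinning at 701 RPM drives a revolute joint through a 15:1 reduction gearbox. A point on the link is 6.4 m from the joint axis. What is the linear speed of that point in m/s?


omega_motor = 701 * 2*pi/60 = 73.4085 rad/s
omega_joint = omega_motor / 15 = 4.8939 rad/s
v = omega_joint * r = 4.8939 * 6.4
= 31.321 m/s


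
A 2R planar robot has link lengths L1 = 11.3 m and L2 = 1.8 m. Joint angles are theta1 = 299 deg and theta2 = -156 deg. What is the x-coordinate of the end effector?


Convert angles to radians: theta1 = 5.2185, theta2 = -2.7227
x = L1*cos(theta1) + L2*cos(theta1+theta2)
x = 5.4783 + -1.4375
x = 4.0408


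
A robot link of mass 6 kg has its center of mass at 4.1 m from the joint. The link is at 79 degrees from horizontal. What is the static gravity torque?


tau = m*g*L*cos(angle)
= 6 * 9.81 * 4.1 * cos(79 deg)
= 6 * 9.81 * 4.1 * 0.1908
= 46.0472 Nm


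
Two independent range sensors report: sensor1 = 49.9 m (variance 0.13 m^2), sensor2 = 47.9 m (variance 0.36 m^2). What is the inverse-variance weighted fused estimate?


w1 = (1/var1) / (1/var1 + 1/var2)
   = 7.6923 / (7.6923 + 2.7778) = 0.7347
w2 = 1 - w1 = 0.2653
fused = w1*s1 + w2*s2 = 36.6612 + 12.7082
= 49.3694 m


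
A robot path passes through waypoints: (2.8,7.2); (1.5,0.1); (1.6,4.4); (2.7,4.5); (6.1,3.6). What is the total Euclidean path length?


Segment lengths:
  seg1 = sqrt((-1.3)^2 + (-7.1)^2) = 7.218
  seg2 = sqrt((0.1)^2 + (4.3)^2) = 4.3012
  seg3 = sqrt((1.1)^2 + (0.1)^2) = 1.1045
  seg4 = sqrt((3.4)^2 + (-0.9)^2) = 3.5171
Total = 16.1408


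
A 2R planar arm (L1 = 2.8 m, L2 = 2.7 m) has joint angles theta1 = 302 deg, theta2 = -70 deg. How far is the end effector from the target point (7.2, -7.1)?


End effector via forward kinematics:
x = L1*cos(t1) + L2*cos(t1+t2) = -0.1785
y = L1*sin(t1) + L2*sin(t1+t2) = -4.5022
Distance to target:
d = sqrt((7.2 - -0.1785)^2 + (-7.1 - -4.5022)^2)
= sqrt(54.4424 + 6.7488)
= 7.8225 m


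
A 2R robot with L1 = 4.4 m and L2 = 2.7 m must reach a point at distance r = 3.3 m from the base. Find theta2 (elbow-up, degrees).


cos(theta2) = (r^2 - L1^2 - L2^2) / (2*L1*L2)
cos(theta2) = (10.89 - 19.36 - 7.29) / 23.76
cos(theta2) = -0.6633
theta2 = 131.552 degrees


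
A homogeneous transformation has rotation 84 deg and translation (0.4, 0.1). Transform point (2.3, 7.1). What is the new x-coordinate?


x' = cos(theta)*px - sin(theta)*py + tx
= 0.1045*2.3 - 0.9945*7.1 + 0.4
= -6.4207


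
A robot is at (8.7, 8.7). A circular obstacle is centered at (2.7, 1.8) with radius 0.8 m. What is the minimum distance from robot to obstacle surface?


center_dist = sqrt((8.7-2.7)^2 + (8.7-1.8)^2)
= sqrt(36.0 + 47.61)
= 9.1439
min_dist = center_dist - radius = 9.1439 - 0.8 = 8.3439 m


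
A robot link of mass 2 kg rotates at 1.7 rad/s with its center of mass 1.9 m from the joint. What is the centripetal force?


F = m * omega^2 * r
= 2 * 1.7^2 * 1.9
= 2 * 2.89 * 1.9
= 10.982 N


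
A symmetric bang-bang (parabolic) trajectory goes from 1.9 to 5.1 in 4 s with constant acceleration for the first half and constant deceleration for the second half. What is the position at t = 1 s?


Symmetric rest-to-rest: each phase covers (pf-p0)/2 in time T/2. 0.5*a*(T/2)^2 = (pf-p0)/2 => a = 4*(pf-p0)/T^2
a = 4*(5.1-1.9)/4^2 = 0.8
t = 1 is in the acceleration phase (t <= T/2).
p = p0 + 0.5*a*t^2 = 1.9 + 0.5*0.8*1^2
= 2.3


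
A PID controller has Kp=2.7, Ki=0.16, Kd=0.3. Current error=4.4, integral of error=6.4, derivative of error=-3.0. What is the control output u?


u = Kp*e + Ki*int(e) + Kd*de/dt
= 2.7*4.4 + 0.16*6.4 + 0.3*(-3.0)
= 11.88 + 1.024 + -0.9
= 12.004


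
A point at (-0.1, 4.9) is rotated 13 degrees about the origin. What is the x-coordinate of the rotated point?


x' = x*cos(theta) - y*sin(theta)
cos(13 deg) = 0.9744, sin(13 deg) = 0.225
x' = -0.1 * 0.9744 - 4.9 * 0.225
= -0.0974 - 1.1023
= -1.1997


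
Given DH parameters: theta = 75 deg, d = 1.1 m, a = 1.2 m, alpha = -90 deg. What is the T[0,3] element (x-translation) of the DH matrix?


T[0,3] = a * cos(theta)
= 1.2 * cos(75 deg)
= 1.2 * 0.2588
= 0.3106


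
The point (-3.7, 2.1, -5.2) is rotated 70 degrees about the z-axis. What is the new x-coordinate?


Rotation about z-axis: x' = x*cos(theta) - y*sin(theta)
= -3.7 * 0.342 - 2.1 * 0.9397
= -3.2388


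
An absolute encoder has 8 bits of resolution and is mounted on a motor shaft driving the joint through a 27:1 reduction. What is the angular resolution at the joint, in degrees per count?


counts = 2^8 = 256
effective counts at joint = 256 * 27 = 6912
resolution = 360 / 6912
= 0.0521 deg/count


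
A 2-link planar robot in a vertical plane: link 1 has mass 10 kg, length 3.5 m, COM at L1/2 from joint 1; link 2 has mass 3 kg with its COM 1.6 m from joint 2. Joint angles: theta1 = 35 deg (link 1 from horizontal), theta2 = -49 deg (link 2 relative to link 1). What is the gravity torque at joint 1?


Horizontal distance from joint 1 to link-1 COM:
  x_c1 = (L1/2)*cos(t1) = 1.75 * 0.8192 = 1.4335 m
Horizontal distance from joint 1 to link-2 COM:
  x_c2 = L1*cos(t1) + Lc2*cos(t1+t2)
       = 3.5*0.8192 + 1.6*0.9703 = 4.4195 m
tau1 = m1*g*x_c1 + m2*g*x_c2
     = 10*9.81*1.4335 + 3*9.81*4.4195
     = 140.6279 + 130.066
     = 270.694 Nm


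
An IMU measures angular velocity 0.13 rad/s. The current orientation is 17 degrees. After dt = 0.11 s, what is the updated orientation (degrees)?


delta_theta = w * dt = 0.13 * 0.11 = 0.0143 rad
= 0.8193 deg
theta_new = 17 + 0.8193 = 17.8193 deg


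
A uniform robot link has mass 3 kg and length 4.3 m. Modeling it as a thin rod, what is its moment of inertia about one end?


I = (1/3) * m * L^2
= (1/3) * 3 * 4.3^2
= 0.333333 * 3 * 18.49
= 18.49 kg*m^2


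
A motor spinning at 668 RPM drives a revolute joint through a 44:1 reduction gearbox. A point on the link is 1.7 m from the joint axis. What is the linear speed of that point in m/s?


omega_motor = 668 * 2*pi/60 = 69.9528 rad/s
omega_joint = omega_motor / 44 = 1.5898 rad/s
v = omega_joint * r = 1.5898 * 1.7
= 2.7027 m/s


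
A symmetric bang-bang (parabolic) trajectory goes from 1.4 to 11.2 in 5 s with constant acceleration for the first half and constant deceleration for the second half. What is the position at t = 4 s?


Symmetric rest-to-rest: each phase covers (pf-p0)/2 in time T/2. 0.5*a*(T/2)^2 = (pf-p0)/2 => a = 4*(pf-p0)/T^2
a = 4*(11.2-1.4)/5^2 = 1.568
t = 4 is in the deceleration phase (t > T/2).
p = pf - 0.5*a*(T-t)^2 = 11.2 - 0.5*1.568*1^2
= 10.416


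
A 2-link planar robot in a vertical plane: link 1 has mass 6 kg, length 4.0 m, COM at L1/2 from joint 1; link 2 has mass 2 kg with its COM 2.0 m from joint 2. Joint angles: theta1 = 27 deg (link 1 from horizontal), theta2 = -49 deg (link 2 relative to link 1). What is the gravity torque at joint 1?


Horizontal distance from joint 1 to link-1 COM:
  x_c1 = (L1/2)*cos(t1) = 2.0 * 0.891 = 1.782 m
Horizontal distance from joint 1 to link-2 COM:
  x_c2 = L1*cos(t1) + Lc2*cos(t1+t2)
       = 4.0*0.891 + 2.0*0.9272 = 5.4184 m
tau1 = m1*g*x_c1 + m2*g*x_c2
     = 6*9.81*1.782 + 2*9.81*5.4184
     = 104.8893 + 106.3089
     = 211.1982 Nm


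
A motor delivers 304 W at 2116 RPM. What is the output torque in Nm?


omega = 2116 * 2*pi/60 = 221.587 rad/s
tau = P / omega = 304 / 221.587
= 1.3719 Nm


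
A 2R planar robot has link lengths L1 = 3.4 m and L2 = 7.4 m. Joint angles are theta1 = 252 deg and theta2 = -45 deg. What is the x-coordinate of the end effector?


Convert angles to radians: theta1 = 4.3982, theta2 = -0.7854
x = L1*cos(theta1) + L2*cos(theta1+theta2)
x = -1.0507 + -6.5934
x = -7.6441


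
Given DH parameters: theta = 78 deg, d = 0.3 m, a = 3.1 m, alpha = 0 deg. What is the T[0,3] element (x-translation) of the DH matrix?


T[0,3] = a * cos(theta)
= 3.1 * cos(78 deg)
= 3.1 * 0.2079
= 0.6445


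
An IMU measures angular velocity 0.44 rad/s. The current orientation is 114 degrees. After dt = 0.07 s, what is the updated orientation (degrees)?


delta_theta = w * dt = 0.44 * 0.07 = 0.0308 rad
= 1.7647 deg
theta_new = 114 + 1.7647 = 115.7647 deg


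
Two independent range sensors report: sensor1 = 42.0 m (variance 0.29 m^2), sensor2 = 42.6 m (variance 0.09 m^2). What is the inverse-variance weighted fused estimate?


w1 = (1/var1) / (1/var1 + 1/var2)
   = 3.4483 / (3.4483 + 11.1111) = 0.2368
w2 = 1 - w1 = 0.7632
fused = w1*s1 + w2*s2 = 9.9474 + 32.5105
= 42.4579 m


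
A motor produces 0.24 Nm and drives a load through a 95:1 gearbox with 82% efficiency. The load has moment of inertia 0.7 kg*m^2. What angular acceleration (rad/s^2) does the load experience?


tau_out = tau_motor * N * eta
= 0.24 * 95 * 0.82 = 18.696 Nm
alpha = tau_out / I = 18.696 / 0.7
= 26.7086 rad/s^2


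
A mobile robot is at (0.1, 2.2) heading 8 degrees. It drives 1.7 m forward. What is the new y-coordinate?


y_new = y0 + d*sin(theta)
= 2.2 + 1.7*sin(8)
= 2.2 + 0.2366
= 2.4366


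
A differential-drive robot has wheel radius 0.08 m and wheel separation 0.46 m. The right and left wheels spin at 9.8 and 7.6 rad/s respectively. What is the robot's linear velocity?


vR = r*wR = 0.08*9.8 = 0.784 m/s
vL = r*wL = 0.08*7.6 = 0.608 m/s
v = (vR+vL)/2 = 0.696 m/s
omega = (vR-vL)/L = 0.3826 rad/s
linear velocity = 0.696 m/s


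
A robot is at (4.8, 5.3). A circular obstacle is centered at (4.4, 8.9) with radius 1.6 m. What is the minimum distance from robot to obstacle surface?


center_dist = sqrt((4.8-4.4)^2 + (5.3-8.9)^2)
= sqrt(0.16 + 12.96)
= 3.6222
min_dist = center_dist - radius = 3.6222 - 1.6 = 2.0222 m


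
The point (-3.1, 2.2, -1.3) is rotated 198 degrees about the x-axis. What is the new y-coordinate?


Rotation about x-axis: y' = y*cos(theta) - z*sin(theta)
= 2.2 * -0.9511 - -1.3 * -0.309
= -2.494


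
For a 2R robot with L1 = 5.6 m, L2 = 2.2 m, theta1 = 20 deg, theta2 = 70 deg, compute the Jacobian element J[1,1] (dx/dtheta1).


J[1,1] = -L1*sin(t1) - L2*sin(t1+t2)
= -5.6*sin(20) - 2.2*sin(90)
= -4.1153


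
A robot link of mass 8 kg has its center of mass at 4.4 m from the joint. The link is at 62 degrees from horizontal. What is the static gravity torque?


tau = m*g*L*cos(angle)
= 8 * 9.81 * 4.4 * cos(62 deg)
= 8 * 9.81 * 4.4 * 0.4695
= 162.1142 Nm


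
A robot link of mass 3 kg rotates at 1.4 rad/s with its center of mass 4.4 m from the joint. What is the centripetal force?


F = m * omega^2 * r
= 3 * 1.4^2 * 4.4
= 3 * 1.96 * 4.4
= 25.872 N


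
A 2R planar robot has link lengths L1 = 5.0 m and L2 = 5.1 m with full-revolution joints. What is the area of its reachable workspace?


r_max = L1 + L2 = 10.1 m
r_min = |L1 - L2| = 0.1 m
Area = pi*(r_max^2 - r_min^2)
= pi*(102.01 - 0.01)
= pi * 102.0
= 320.4425 m^2


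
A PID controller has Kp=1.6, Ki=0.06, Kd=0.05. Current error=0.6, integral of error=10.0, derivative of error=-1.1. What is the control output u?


u = Kp*e + Ki*int(e) + Kd*de/dt
= 1.6*0.6 + 0.06*10.0 + 0.05*(-1.1)
= 0.96 + 0.6 + -0.055
= 1.505


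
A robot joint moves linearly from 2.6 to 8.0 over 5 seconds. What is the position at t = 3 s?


s = t/T = 3/5 = 0.6
p(t) = p0 + (pf-p0)*s
= 2.6 + (8.0 - 2.6) * 0.6
= 5.84


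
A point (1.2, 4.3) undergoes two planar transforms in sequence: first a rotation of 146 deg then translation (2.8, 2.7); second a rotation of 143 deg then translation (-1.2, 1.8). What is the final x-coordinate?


After transform 1:
x1 = cos(146)*1.2 - sin(146)*4.3 + 2.8 = -0.5994
y1 = sin(146)*1.2 + cos(146)*4.3 + 2.7 = -0.1938
After transform 2:
x2 = cos(143)*-0.5994 - sin(143)*-0.1938 + -1.2
= -0.6047


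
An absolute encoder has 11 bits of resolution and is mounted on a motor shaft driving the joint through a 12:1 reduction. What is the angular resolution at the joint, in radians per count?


counts = 2^11 = 2048
effective counts at joint = 2048 * 12 = 24576
resolution = 2*pi / 24576
= 2.5566e-04 rad/count


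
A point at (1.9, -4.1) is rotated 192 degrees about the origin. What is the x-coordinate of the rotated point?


x' = x*cos(theta) - y*sin(theta)
cos(192 deg) = -0.9781, sin(192 deg) = -0.2079
x' = 1.9 * -0.9781 - -4.1 * -0.2079
= -1.8585 - 0.8524
= -2.7109


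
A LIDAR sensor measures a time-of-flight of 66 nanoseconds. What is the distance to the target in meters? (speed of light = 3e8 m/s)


tof = 66 ns = 6.6e-08 s
dist = c * tof / 2
= 3e8 * 6.6e-08 / 2
= 9.9 m


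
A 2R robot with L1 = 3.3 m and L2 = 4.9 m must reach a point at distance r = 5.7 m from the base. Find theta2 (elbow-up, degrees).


cos(theta2) = (r^2 - L1^2 - L2^2) / (2*L1*L2)
cos(theta2) = (32.49 - 10.89 - 24.01) / 32.34
cos(theta2) = -0.074521
theta2 = 94.2737 degrees


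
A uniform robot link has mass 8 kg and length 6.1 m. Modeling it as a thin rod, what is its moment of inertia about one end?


I = (1/3) * m * L^2
= (1/3) * 8 * 6.1^2
= 0.333333 * 8 * 37.21
= 99.2267 kg*m^2


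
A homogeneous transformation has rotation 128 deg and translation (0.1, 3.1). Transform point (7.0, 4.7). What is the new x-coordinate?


x' = cos(theta)*px - sin(theta)*py + tx
= -0.6157*7.0 - 0.788*4.7 + 0.1
= -7.9133


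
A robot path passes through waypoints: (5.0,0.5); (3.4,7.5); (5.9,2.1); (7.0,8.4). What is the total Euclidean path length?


Segment lengths:
  seg1 = sqrt((-1.6)^2 + (7.0)^2) = 7.1805
  seg2 = sqrt((2.5)^2 + (-5.4)^2) = 5.9506
  seg3 = sqrt((1.1)^2 + (6.3)^2) = 6.3953
Total = 19.5265


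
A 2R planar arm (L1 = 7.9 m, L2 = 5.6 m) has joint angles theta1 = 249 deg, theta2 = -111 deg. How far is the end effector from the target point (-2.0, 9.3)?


End effector via forward kinematics:
x = L1*cos(t1) + L2*cos(t1+t2) = -6.9927
y = L1*sin(t1) + L2*sin(t1+t2) = -3.6282
Distance to target:
d = sqrt((-2.0 - -6.9927)^2 + (9.3 - -3.6282)^2)
= sqrt(24.9272 + 167.1372)
= 13.8587 m


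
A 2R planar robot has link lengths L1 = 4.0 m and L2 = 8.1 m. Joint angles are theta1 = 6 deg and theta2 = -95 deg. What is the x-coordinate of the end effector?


Convert angles to radians: theta1 = 0.1047, theta2 = -1.6581
x = L1*cos(theta1) + L2*cos(theta1+theta2)
x = 3.9781 + 0.1414
x = 4.1195


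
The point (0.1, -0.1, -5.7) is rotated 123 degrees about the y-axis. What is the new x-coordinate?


Rotation about y-axis: x' = x*cos(theta) + z*sin(theta)
= 0.1 * -0.5446 + -5.7 * 0.8387
= -4.8349


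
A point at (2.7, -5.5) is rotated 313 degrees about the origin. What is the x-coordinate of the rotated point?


x' = x*cos(theta) - y*sin(theta)
cos(313 deg) = 0.682, sin(313 deg) = -0.7314
x' = 2.7 * 0.682 - -5.5 * -0.7314
= 1.8414 - 4.0224
= -2.181


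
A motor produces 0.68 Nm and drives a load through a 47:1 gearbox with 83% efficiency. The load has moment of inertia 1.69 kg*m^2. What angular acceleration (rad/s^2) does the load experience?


tau_out = tau_motor * N * eta
= 0.68 * 47 * 0.83 = 26.5268 Nm
alpha = tau_out / I = 26.5268 / 1.69
= 15.6963 rad/s^2


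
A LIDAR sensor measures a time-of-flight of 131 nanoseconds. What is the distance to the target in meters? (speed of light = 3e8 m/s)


tof = 131 ns = 1.31e-07 s
dist = c * tof / 2
= 3e8 * 1.31e-07 / 2
= 19.65 m


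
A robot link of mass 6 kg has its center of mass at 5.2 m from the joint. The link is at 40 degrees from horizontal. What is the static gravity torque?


tau = m*g*L*cos(angle)
= 6 * 9.81 * 5.2 * cos(40 deg)
= 6 * 9.81 * 5.2 * 0.766
= 234.4648 Nm


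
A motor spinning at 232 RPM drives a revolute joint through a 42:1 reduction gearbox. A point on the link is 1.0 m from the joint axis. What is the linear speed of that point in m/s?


omega_motor = 232 * 2*pi/60 = 24.295 rad/s
omega_joint = omega_motor / 42 = 0.5785 rad/s
v = omega_joint * r = 0.5785 * 1.0
= 0.5785 m/s


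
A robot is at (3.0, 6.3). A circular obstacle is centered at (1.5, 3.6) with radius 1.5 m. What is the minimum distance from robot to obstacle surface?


center_dist = sqrt((3.0-1.5)^2 + (6.3-3.6)^2)
= sqrt(2.25 + 7.29)
= 3.0887
min_dist = center_dist - radius = 3.0887 - 1.5 = 1.5887 m


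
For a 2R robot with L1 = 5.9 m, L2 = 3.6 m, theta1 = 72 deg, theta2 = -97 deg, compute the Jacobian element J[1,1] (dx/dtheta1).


J[1,1] = -L1*sin(t1) - L2*sin(t1+t2)
= -5.9*sin(72) - 3.6*sin(-25)
= -4.0898


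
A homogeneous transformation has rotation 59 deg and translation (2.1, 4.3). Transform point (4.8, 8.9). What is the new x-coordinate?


x' = cos(theta)*px - sin(theta)*py + tx
= 0.515*4.8 - 0.8572*8.9 + 2.1
= -3.0566


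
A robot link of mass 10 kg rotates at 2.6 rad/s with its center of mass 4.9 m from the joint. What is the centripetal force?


F = m * omega^2 * r
= 10 * 2.6^2 * 4.9
= 10 * 6.76 * 4.9
= 331.24 N


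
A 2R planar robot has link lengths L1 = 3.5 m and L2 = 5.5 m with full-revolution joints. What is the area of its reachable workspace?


r_max = L1 + L2 = 9.0 m
r_min = |L1 - L2| = 2.0 m
Area = pi*(r_max^2 - r_min^2)
= pi*(81.0 - 4.0)
= pi * 77.0
= 241.9026 m^2


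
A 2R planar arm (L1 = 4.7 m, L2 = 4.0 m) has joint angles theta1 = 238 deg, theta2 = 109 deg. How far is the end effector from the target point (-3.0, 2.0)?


End effector via forward kinematics:
x = L1*cos(t1) + L2*cos(t1+t2) = 1.4069
y = L1*sin(t1) + L2*sin(t1+t2) = -4.8856
Distance to target:
d = sqrt((-3.0 - 1.4069)^2 + (2.0 - -4.8856)^2)
= sqrt(19.4204 + 47.4119)
= 8.1751 m


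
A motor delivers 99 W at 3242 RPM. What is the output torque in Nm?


omega = 3242 * 2*pi/60 = 339.5014 rad/s
tau = P / omega = 99 / 339.5014
= 0.2916 Nm


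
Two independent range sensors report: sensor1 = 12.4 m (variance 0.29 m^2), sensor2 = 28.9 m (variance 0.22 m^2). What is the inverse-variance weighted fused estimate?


w1 = (1/var1) / (1/var1 + 1/var2)
   = 3.4483 / (3.4483 + 4.5455) = 0.4314
w2 = 1 - w1 = 0.5686
fused = w1*s1 + w2*s2 = 5.349 + 16.4333
= 21.7824 m


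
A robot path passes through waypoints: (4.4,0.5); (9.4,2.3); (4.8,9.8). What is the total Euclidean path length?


Segment lengths:
  seg1 = sqrt((5.0)^2 + (1.8)^2) = 5.3141
  seg2 = sqrt((-4.6)^2 + (7.5)^2) = 8.7983
Total = 14.1124


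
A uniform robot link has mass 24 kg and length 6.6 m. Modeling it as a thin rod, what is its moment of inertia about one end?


I = (1/3) * m * L^2
= (1/3) * 24 * 6.6^2
= 0.333333 * 24 * 43.56
= 348.48 kg*m^2


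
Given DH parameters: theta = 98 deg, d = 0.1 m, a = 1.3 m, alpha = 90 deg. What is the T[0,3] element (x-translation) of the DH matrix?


T[0,3] = a * cos(theta)
= 1.3 * cos(98 deg)
= 1.3 * -0.1392
= -0.1809


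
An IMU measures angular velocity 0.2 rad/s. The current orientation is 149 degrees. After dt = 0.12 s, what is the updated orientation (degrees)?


delta_theta = w * dt = 0.2 * 0.12 = 0.024 rad
= 1.3751 deg
theta_new = 149 + 1.3751 = 150.3751 deg


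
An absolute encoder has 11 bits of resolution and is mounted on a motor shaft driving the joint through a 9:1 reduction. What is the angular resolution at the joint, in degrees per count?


counts = 2^11 = 2048
effective counts at joint = 2048 * 9 = 18432
resolution = 360 / 18432
= 0.0195 deg/count


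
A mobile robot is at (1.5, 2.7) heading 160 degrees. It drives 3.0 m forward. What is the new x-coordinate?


x_new = x0 + d*cos(theta)
= 1.5 + 3.0*cos(160)
= 1.5 + -2.8191
= -1.3191


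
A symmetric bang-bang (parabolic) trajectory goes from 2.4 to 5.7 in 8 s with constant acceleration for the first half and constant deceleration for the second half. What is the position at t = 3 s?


Symmetric rest-to-rest: each phase covers (pf-p0)/2 in time T/2. 0.5*a*(T/2)^2 = (pf-p0)/2 => a = 4*(pf-p0)/T^2
a = 4*(5.7-2.4)/8^2 = 0.2063
t = 3 is in the acceleration phase (t <= T/2).
p = p0 + 0.5*a*t^2 = 2.4 + 0.5*0.2063*3^2
= 3.3281


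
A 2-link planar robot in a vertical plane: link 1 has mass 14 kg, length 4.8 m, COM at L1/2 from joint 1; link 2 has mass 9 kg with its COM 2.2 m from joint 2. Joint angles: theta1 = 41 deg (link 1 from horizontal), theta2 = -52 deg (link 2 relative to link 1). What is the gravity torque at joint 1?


Horizontal distance from joint 1 to link-1 COM:
  x_c1 = (L1/2)*cos(t1) = 2.4 * 0.7547 = 1.8113 m
Horizontal distance from joint 1 to link-2 COM:
  x_c2 = L1*cos(t1) + Lc2*cos(t1+t2)
       = 4.8*0.7547 + 2.2*0.9816 = 5.7822 m
tau1 = m1*g*x_c1 + m2*g*x_c2
     = 14*9.81*1.8113 + 9*9.81*5.7822
     = 248.7644 + 510.5092
     = 759.2735 Nm


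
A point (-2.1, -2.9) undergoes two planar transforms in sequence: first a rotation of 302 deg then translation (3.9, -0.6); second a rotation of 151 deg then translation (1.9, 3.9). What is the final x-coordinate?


After transform 1:
x1 = cos(302)*-2.1 - sin(302)*-2.9 + 3.9 = 0.3278
y1 = sin(302)*-2.1 + cos(302)*-2.9 + -0.6 = -0.3559
After transform 2:
x2 = cos(151)*0.3278 - sin(151)*-0.3559 + 1.9
= 1.7858


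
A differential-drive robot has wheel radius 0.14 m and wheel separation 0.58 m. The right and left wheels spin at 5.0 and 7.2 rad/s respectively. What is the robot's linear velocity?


vR = r*wR = 0.14*5.0 = 0.7 m/s
vL = r*wL = 0.14*7.2 = 1.008 m/s
v = (vR+vL)/2 = 0.854 m/s
omega = (vR-vL)/L = -0.531 rad/s
linear velocity = 0.854 m/s


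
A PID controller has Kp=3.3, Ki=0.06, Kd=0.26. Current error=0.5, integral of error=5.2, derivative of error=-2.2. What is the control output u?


u = Kp*e + Ki*int(e) + Kd*de/dt
= 3.3*0.5 + 0.06*5.2 + 0.26*(-2.2)
= 1.65 + 0.312 + -0.572
= 1.39


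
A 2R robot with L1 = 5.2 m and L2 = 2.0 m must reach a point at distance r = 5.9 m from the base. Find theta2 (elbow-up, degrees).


cos(theta2) = (r^2 - L1^2 - L2^2) / (2*L1*L2)
cos(theta2) = (34.81 - 27.04 - 4.0) / 20.8
cos(theta2) = 0.18125
theta2 = 79.5574 degrees


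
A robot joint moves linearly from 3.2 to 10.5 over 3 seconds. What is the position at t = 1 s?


s = t/T = 1/3 = 0.3333
p(t) = p0 + (pf-p0)*s
= 3.2 + (10.5 - 3.2) * 0.3333
= 5.6333


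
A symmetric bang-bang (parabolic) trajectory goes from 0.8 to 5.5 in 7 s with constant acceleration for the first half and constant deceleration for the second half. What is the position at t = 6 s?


Symmetric rest-to-rest: each phase covers (pf-p0)/2 in time T/2. 0.5*a*(T/2)^2 = (pf-p0)/2 => a = 4*(pf-p0)/T^2
a = 4*(5.5-0.8)/7^2 = 0.3837
t = 6 is in the deceleration phase (t > T/2).
p = pf - 0.5*a*(T-t)^2 = 5.5 - 0.5*0.3837*1^2
= 5.3082


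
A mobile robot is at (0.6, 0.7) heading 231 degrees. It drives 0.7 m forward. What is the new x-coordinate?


x_new = x0 + d*cos(theta)
= 0.6 + 0.7*cos(231)
= 0.6 + -0.4405
= 0.1595


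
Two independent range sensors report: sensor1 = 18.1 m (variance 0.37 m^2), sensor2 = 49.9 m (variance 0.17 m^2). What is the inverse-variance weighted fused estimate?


w1 = (1/var1) / (1/var1 + 1/var2)
   = 2.7027 / (2.7027 + 5.8824) = 0.3148
w2 = 1 - w1 = 0.6852
fused = w1*s1 + w2*s2 = 5.6981 + 34.1907
= 39.8889 m


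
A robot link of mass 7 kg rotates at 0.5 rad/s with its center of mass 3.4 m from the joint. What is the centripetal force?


F = m * omega^2 * r
= 7 * 0.5^2 * 3.4
= 7 * 0.25 * 3.4
= 5.95 N


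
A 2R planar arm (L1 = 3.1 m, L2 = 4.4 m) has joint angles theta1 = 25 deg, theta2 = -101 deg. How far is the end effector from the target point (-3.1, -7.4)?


End effector via forward kinematics:
x = L1*cos(t1) + L2*cos(t1+t2) = 3.874
y = L1*sin(t1) + L2*sin(t1+t2) = -2.9592
Distance to target:
d = sqrt((-3.1 - 3.874)^2 + (-7.4 - -2.9592)^2)
= sqrt(48.6368 + 19.7208)
= 8.2679 m


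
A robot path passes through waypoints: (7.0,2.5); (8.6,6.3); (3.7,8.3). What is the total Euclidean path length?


Segment lengths:
  seg1 = sqrt((1.6)^2 + (3.8)^2) = 4.1231
  seg2 = sqrt((-4.9)^2 + (2.0)^2) = 5.2924
Total = 9.4156


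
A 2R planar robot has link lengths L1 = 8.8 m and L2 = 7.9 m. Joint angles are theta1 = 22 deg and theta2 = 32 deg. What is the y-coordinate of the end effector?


Convert angles to radians: theta1 = 0.384, theta2 = 0.5585
y = L1*sin(theta1) + L2*sin(theta1+theta2)
y = 3.2965 + 6.3912
y = 9.6878


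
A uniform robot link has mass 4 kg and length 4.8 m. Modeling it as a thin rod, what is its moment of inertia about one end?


I = (1/3) * m * L^2
= (1/3) * 4 * 4.8^2
= 0.333333 * 4 * 23.04
= 30.72 kg*m^2


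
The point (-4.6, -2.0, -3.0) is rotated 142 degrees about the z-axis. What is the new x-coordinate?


Rotation about z-axis: x' = x*cos(theta) - y*sin(theta)
= -4.6 * -0.788 - -2.0 * 0.6157
= 4.8562


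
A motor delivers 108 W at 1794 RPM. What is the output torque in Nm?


omega = 1794 * 2*pi/60 = 187.8672 rad/s
tau = P / omega = 108 / 187.8672
= 0.5749 Nm


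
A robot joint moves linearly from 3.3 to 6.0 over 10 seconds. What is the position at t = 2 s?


s = t/T = 2/10 = 0.2
p(t) = p0 + (pf-p0)*s
= 3.3 + (6.0 - 3.3) * 0.2
= 3.84


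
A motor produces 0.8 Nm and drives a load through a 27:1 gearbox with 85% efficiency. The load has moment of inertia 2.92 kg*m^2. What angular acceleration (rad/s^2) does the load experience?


tau_out = tau_motor * N * eta
= 0.8 * 27 * 0.85 = 18.36 Nm
alpha = tau_out / I = 18.36 / 2.92
= 6.2877 rad/s^2


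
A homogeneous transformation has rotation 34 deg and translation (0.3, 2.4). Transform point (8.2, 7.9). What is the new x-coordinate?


x' = cos(theta)*px - sin(theta)*py + tx
= 0.829*8.2 - 0.5592*7.9 + 0.3
= 2.6805


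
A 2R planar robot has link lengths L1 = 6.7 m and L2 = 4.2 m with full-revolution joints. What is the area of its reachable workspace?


r_max = L1 + L2 = 10.9 m
r_min = |L1 - L2| = 2.5 m
Area = pi*(r_max^2 - r_min^2)
= pi*(118.81 - 6.25)
= pi * 112.56
= 353.6177 m^2


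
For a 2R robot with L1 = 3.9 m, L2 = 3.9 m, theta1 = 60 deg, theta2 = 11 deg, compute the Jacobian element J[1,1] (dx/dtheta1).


J[1,1] = -L1*sin(t1) - L2*sin(t1+t2)
= -3.9*sin(60) - 3.9*sin(71)
= -7.065


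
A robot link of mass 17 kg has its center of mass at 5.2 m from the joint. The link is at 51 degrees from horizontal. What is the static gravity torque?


tau = m*g*L*cos(angle)
= 17 * 9.81 * 5.2 * cos(51 deg)
= 17 * 9.81 * 5.2 * 0.6293
= 545.7492 Nm


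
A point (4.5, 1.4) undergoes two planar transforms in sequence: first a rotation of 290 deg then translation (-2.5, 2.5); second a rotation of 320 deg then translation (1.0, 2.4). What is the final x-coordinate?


After transform 1:
x1 = cos(290)*4.5 - sin(290)*1.4 + -2.5 = 0.3547
y1 = sin(290)*4.5 + cos(290)*1.4 + 2.5 = -1.2498
After transform 2:
x2 = cos(320)*0.3547 - sin(320)*-1.2498 + 1.0
= 0.4683


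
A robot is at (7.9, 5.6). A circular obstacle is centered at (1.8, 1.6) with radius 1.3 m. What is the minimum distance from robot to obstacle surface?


center_dist = sqrt((7.9-1.8)^2 + (5.6-1.6)^2)
= sqrt(37.21 + 16.0)
= 7.2945
min_dist = center_dist - radius = 7.2945 - 1.3 = 5.9945 m


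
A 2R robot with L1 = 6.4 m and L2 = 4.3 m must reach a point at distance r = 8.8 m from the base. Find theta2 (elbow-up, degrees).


cos(theta2) = (r^2 - L1^2 - L2^2) / (2*L1*L2)
cos(theta2) = (77.44 - 40.96 - 18.49) / 55.04
cos(theta2) = 0.326853
theta2 = 70.9221 degrees


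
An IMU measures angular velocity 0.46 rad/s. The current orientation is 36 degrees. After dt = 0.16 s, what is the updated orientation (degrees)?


delta_theta = w * dt = 0.46 * 0.16 = 0.0736 rad
= 4.217 deg
theta_new = 36 + 4.217 = 40.217 deg


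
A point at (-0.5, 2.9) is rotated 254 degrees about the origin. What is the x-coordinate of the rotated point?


x' = x*cos(theta) - y*sin(theta)
cos(254 deg) = -0.2756, sin(254 deg) = -0.9613
x' = -0.5 * -0.2756 - 2.9 * -0.9613
= 0.1378 - -2.7877
= 2.9255


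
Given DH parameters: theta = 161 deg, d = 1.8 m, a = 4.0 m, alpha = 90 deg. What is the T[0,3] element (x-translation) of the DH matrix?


T[0,3] = a * cos(theta)
= 4.0 * cos(161 deg)
= 4.0 * -0.9455
= -3.7821


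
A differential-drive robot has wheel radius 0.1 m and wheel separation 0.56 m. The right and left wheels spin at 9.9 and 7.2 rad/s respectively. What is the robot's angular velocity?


vR = r*wR = 0.1*9.9 = 0.99 m/s
vL = r*wL = 0.1*7.2 = 0.72 m/s
v = (vR+vL)/2 = 0.855 m/s
omega = (vR-vL)/L = 0.4821 rad/s
angular velocity = 0.4821 rad/s


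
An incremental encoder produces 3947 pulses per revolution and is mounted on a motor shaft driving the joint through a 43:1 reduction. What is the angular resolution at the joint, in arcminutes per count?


counts per rev = 3947
effective counts at joint = 3947 * 43 = 169721
resolution = 360*60 / 169721
= 0.1273 arcmin/count


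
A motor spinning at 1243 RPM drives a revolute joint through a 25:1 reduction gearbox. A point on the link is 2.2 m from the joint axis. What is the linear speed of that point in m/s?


omega_motor = 1243 * 2*pi/60 = 130.1667 rad/s
omega_joint = omega_motor / 25 = 5.2067 rad/s
v = omega_joint * r = 5.2067 * 2.2
= 11.4547 m/s


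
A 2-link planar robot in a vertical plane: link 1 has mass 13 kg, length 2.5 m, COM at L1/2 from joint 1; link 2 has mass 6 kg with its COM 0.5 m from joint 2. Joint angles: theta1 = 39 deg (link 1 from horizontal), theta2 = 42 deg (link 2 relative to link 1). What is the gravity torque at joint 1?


Horizontal distance from joint 1 to link-1 COM:
  x_c1 = (L1/2)*cos(t1) = 1.25 * 0.7771 = 0.9714 m
Horizontal distance from joint 1 to link-2 COM:
  x_c2 = L1*cos(t1) + Lc2*cos(t1+t2)
       = 2.5*0.7771 + 0.5*0.1564 = 2.0211 m
tau1 = m1*g*x_c1 + m2*g*x_c2
     = 13*9.81*0.9714 + 6*9.81*2.0211
     = 123.8868 + 118.9609
     = 242.8477 Nm


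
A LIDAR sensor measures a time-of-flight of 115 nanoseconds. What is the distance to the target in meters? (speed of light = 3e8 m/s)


tof = 115 ns = 1.15e-07 s
dist = c * tof / 2
= 3e8 * 1.15e-07 / 2
= 17.25 m


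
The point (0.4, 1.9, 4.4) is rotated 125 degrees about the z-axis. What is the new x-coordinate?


Rotation about z-axis: x' = x*cos(theta) - y*sin(theta)
= 0.4 * -0.5736 - 1.9 * 0.8192
= -1.7858


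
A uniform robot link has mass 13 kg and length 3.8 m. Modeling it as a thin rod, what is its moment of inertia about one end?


I = (1/3) * m * L^2
= (1/3) * 13 * 3.8^2
= 0.333333 * 13 * 14.44
= 62.5733 kg*m^2


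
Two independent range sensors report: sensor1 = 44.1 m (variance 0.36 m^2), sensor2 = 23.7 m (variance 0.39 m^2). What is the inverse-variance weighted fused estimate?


w1 = (1/var1) / (1/var1 + 1/var2)
   = 2.7778 / (2.7778 + 2.5641) = 0.52
w2 = 1 - w1 = 0.48
fused = w1*s1 + w2*s2 = 22.932 + 11.376
= 34.308 m


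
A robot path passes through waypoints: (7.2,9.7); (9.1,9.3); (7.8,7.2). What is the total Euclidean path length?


Segment lengths:
  seg1 = sqrt((1.9)^2 + (-0.4)^2) = 1.9416
  seg2 = sqrt((-1.3)^2 + (-2.1)^2) = 2.4698
Total = 4.4115


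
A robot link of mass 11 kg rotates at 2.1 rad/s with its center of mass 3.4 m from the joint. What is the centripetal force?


F = m * omega^2 * r
= 11 * 2.1^2 * 3.4
= 11 * 4.41 * 3.4
= 164.934 N


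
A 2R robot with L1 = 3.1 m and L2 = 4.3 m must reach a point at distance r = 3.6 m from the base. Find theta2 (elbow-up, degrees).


cos(theta2) = (r^2 - L1^2 - L2^2) / (2*L1*L2)
cos(theta2) = (12.96 - 9.61 - 18.49) / 26.66
cos(theta2) = -0.567892
theta2 = 124.6034 degrees


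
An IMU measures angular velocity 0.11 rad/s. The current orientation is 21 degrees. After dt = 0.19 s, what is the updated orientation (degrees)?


delta_theta = w * dt = 0.11 * 0.19 = 0.0209 rad
= 1.1975 deg
theta_new = 21 + 1.1975 = 22.1975 deg


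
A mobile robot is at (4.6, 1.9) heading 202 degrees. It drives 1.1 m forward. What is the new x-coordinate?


x_new = x0 + d*cos(theta)
= 4.6 + 1.1*cos(202)
= 4.6 + -1.0199
= 3.5801


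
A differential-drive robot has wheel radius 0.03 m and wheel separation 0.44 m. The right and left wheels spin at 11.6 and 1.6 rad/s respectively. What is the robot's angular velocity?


vR = r*wR = 0.03*11.6 = 0.348 m/s
vL = r*wL = 0.03*1.6 = 0.048 m/s
v = (vR+vL)/2 = 0.198 m/s
omega = (vR-vL)/L = 0.6818 rad/s
angular velocity = 0.6818 rad/s


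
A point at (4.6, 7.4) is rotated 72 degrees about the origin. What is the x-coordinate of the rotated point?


x' = x*cos(theta) - y*sin(theta)
cos(72 deg) = 0.309, sin(72 deg) = 0.9511
x' = 4.6 * 0.309 - 7.4 * 0.9511
= 1.4215 - 7.0378
= -5.6163


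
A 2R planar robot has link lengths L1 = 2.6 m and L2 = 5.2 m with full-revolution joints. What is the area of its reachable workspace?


r_max = L1 + L2 = 7.8 m
r_min = |L1 - L2| = 2.6 m
Area = pi*(r_max^2 - r_min^2)
= pi*(60.84 - 6.76)
= pi * 54.08
= 169.8973 m^2


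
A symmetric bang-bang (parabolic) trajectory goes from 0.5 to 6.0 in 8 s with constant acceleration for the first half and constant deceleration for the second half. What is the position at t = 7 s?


Symmetric rest-to-rest: each phase covers (pf-p0)/2 in time T/2. 0.5*a*(T/2)^2 = (pf-p0)/2 => a = 4*(pf-p0)/T^2
a = 4*(6.0-0.5)/8^2 = 0.3438
t = 7 is in the deceleration phase (t > T/2).
p = pf - 0.5*a*(T-t)^2 = 6.0 - 0.5*0.3438*1^2
= 5.8281


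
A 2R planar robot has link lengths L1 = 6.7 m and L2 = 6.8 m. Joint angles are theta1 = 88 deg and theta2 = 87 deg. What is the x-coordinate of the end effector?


Convert angles to radians: theta1 = 1.5359, theta2 = 1.5184
x = L1*cos(theta1) + L2*cos(theta1+theta2)
x = 0.2338 + -6.7741
x = -6.5403


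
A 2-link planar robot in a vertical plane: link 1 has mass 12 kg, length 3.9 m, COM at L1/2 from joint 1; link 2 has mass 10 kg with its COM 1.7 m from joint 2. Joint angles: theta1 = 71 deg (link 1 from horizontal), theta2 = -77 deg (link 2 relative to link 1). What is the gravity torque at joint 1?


Horizontal distance from joint 1 to link-1 COM:
  x_c1 = (L1/2)*cos(t1) = 1.95 * 0.3256 = 0.6349 m
Horizontal distance from joint 1 to link-2 COM:
  x_c2 = L1*cos(t1) + Lc2*cos(t1+t2)
       = 3.9*0.3256 + 1.7*0.9945 = 2.9604 m
tau1 = m1*g*x_c1 + m2*g*x_c2
     = 12*9.81*0.6349 + 10*9.81*2.9604
     = 74.7355 + 290.4155
     = 365.151 Nm


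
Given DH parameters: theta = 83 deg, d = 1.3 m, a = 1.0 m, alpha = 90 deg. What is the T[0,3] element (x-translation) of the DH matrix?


T[0,3] = a * cos(theta)
= 1.0 * cos(83 deg)
= 1.0 * 0.1219
= 0.1219


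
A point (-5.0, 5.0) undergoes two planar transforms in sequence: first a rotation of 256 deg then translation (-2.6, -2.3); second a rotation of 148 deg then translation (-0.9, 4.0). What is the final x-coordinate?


After transform 1:
x1 = cos(256)*-5.0 - sin(256)*5.0 + -2.6 = 3.4611
y1 = sin(256)*-5.0 + cos(256)*5.0 + -2.3 = 1.3419
After transform 2:
x2 = cos(148)*3.4611 - sin(148)*1.3419 + -0.9
= -4.5463


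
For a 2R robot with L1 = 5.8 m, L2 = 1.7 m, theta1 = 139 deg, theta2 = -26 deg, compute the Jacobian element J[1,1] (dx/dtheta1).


J[1,1] = -L1*sin(t1) - L2*sin(t1+t2)
= -5.8*sin(139) - 1.7*sin(113)
= -5.37


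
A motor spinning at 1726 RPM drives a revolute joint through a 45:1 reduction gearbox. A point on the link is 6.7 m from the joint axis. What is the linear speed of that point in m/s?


omega_motor = 1726 * 2*pi/60 = 180.7463 rad/s
omega_joint = omega_motor / 45 = 4.0166 rad/s
v = omega_joint * r = 4.0166 * 6.7
= 26.9111 m/s


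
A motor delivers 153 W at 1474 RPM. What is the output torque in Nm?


omega = 1474 * 2*pi/60 = 154.3569 rad/s
tau = P / omega = 153 / 154.3569
= 0.9912 Nm


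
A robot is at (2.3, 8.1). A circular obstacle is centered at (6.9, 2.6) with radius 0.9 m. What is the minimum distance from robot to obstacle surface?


center_dist = sqrt((2.3-6.9)^2 + (8.1-2.6)^2)
= sqrt(21.16 + 30.25)
= 7.1701
min_dist = center_dist - radius = 7.1701 - 0.9 = 6.2701 m


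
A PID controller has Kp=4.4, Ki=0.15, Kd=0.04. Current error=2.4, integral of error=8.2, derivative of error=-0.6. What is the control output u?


u = Kp*e + Ki*int(e) + Kd*de/dt
= 4.4*2.4 + 0.15*8.2 + 0.04*(-0.6)
= 10.56 + 1.23 + -0.024
= 11.766


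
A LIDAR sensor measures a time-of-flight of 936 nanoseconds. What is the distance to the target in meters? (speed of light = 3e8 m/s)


tof = 936 ns = 9.36e-07 s
dist = c * tof / 2
= 3e8 * 9.36e-07 / 2
= 140.4 m


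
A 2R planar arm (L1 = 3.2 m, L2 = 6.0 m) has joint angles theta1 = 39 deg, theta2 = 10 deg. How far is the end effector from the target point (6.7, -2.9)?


End effector via forward kinematics:
x = L1*cos(t1) + L2*cos(t1+t2) = 6.4232
y = L1*sin(t1) + L2*sin(t1+t2) = 6.5421
Distance to target:
d = sqrt((6.7 - 6.4232)^2 + (-2.9 - 6.5421)^2)
= sqrt(0.0766 + 89.1529)
= 9.4461 m


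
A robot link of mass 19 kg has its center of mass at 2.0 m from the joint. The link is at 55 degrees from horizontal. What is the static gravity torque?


tau = m*g*L*cos(angle)
= 19 * 9.81 * 2.0 * cos(55 deg)
= 19 * 9.81 * 2.0 * 0.5736
= 213.8178 Nm


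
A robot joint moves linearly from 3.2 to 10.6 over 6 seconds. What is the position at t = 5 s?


s = t/T = 5/6 = 0.8333
p(t) = p0 + (pf-p0)*s
= 3.2 + (10.6 - 3.2) * 0.8333
= 9.3667


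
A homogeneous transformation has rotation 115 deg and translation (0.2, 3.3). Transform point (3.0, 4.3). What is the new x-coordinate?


x' = cos(theta)*px - sin(theta)*py + tx
= -0.4226*3.0 - 0.9063*4.3 + 0.2
= -4.965


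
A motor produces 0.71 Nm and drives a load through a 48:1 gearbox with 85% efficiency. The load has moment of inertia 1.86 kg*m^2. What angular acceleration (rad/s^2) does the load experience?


tau_out = tau_motor * N * eta
= 0.71 * 48 * 0.85 = 28.968 Nm
alpha = tau_out / I = 28.968 / 1.86
= 15.5742 rad/s^2


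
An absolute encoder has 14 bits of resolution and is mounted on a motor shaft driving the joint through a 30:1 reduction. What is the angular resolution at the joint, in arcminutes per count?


counts = 2^14 = 16384
effective counts at joint = 16384 * 30 = 491520
resolution = 360*60 / 491520
= 0.0439 arcmin/count


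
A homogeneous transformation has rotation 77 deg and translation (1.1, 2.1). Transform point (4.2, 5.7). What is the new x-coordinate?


x' = cos(theta)*px - sin(theta)*py + tx
= 0.225*4.2 - 0.9744*5.7 + 1.1
= -3.5091


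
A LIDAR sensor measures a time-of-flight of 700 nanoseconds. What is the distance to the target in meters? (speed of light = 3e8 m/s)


tof = 700 ns = 7e-07 s
dist = c * tof / 2
= 3e8 * 7e-07 / 2
= 105.0 m


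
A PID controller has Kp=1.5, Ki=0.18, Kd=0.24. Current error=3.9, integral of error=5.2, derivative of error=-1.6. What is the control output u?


u = Kp*e + Ki*int(e) + Kd*de/dt
= 1.5*3.9 + 0.18*5.2 + 0.24*(-1.6)
= 5.85 + 0.936 + -0.384
= 6.402


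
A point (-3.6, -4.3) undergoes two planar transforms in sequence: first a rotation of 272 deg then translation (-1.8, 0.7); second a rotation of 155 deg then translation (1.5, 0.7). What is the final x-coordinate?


After transform 1:
x1 = cos(272)*-3.6 - sin(272)*-4.3 + -1.8 = -6.223
y1 = sin(272)*-3.6 + cos(272)*-4.3 + 0.7 = 4.1477
After transform 2:
x2 = cos(155)*-6.223 - sin(155)*4.1477 + 1.5
= 5.3871


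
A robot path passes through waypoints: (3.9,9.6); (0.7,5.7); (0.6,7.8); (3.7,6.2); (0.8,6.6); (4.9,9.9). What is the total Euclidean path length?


Segment lengths:
  seg1 = sqrt((-3.2)^2 + (-3.9)^2) = 5.0448
  seg2 = sqrt((-0.1)^2 + (2.1)^2) = 2.1024
  seg3 = sqrt((3.1)^2 + (-1.6)^2) = 3.4886
  seg4 = sqrt((-2.9)^2 + (0.4)^2) = 2.9275
  seg5 = sqrt((4.1)^2 + (3.3)^2) = 5.2631
Total = 18.8263


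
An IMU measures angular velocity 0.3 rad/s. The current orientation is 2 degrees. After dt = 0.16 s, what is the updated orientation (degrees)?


delta_theta = w * dt = 0.3 * 0.16 = 0.048 rad
= 2.7502 deg
theta_new = 2 + 2.7502 = 4.7502 deg


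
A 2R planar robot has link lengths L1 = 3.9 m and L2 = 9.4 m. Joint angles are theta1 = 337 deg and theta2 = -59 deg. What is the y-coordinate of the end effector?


Convert angles to radians: theta1 = 5.8818, theta2 = -1.0297
y = L1*sin(theta1) + L2*sin(theta1+theta2)
y = -1.5239 + -9.3085
y = -10.8324
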